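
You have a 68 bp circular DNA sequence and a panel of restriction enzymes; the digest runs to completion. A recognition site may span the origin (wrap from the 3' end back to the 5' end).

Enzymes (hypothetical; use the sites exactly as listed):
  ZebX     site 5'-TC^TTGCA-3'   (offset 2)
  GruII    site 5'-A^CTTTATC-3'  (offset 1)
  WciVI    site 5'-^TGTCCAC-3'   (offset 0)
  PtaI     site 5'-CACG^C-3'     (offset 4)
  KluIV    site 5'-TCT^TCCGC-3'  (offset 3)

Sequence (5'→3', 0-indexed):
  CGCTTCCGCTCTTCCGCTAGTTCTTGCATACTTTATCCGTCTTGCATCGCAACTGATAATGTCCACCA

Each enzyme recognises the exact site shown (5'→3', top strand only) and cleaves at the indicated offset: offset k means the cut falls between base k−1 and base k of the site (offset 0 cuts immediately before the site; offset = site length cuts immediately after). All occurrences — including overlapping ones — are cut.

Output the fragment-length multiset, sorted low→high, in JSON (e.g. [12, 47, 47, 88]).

Site scan:
  ZebX (TCTTGCA, off=2): starts [21, 39] → cuts [23, 41]
  GruII (ACTTTATC, off=1): starts [29] → cuts [30]
  WciVI (TGTCCAC, off=0): starts [59] → cuts [59]
  PtaI (CACGC, off=4): starts [66] → cuts [2]
  KluIV (TCTTCCGC, off=3): starts [9] → cuts [12]

All cut coordinates (distinct, sorted): [2, 12, 23, 30, 41, 59]

Fragments:
  2→12: 10 bp
  12→23: 11 bp
  23→30: 7 bp
  30→41: 11 bp
  41→59: 18 bp
  59→2 (wrap): 68-59+2 = 11 bp

[7,10,11,11,11,18]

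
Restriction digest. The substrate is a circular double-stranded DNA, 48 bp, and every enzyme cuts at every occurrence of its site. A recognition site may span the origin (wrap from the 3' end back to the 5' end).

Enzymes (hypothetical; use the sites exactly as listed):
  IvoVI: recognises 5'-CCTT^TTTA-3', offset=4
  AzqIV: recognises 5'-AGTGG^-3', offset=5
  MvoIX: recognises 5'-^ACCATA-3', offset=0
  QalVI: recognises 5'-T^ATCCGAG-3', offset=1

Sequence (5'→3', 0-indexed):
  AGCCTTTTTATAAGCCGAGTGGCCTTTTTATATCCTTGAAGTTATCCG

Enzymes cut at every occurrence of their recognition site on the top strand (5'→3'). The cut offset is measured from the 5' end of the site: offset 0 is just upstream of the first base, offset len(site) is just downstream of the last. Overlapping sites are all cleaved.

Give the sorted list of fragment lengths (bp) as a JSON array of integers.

[4,11,16,17]

Scan for sites:
  IvoVI CCTTTTTA/4: at [2, 22] ⇒ [6, 26]
  AzqIV AGTGG/5: at [17] ⇒ [22]
  MvoIX (ACCATA, off=0): no sites
  QalVI TATCCGAG/1: at [42] ⇒ [43]

Pooled cuts: [6, 22, 26, 43]

Fragment lengths:
  6→22: 16 bp
  22→26: 4 bp
  26→43: 17 bp
  43→6 (wrap): 48-43+6 = 11 bp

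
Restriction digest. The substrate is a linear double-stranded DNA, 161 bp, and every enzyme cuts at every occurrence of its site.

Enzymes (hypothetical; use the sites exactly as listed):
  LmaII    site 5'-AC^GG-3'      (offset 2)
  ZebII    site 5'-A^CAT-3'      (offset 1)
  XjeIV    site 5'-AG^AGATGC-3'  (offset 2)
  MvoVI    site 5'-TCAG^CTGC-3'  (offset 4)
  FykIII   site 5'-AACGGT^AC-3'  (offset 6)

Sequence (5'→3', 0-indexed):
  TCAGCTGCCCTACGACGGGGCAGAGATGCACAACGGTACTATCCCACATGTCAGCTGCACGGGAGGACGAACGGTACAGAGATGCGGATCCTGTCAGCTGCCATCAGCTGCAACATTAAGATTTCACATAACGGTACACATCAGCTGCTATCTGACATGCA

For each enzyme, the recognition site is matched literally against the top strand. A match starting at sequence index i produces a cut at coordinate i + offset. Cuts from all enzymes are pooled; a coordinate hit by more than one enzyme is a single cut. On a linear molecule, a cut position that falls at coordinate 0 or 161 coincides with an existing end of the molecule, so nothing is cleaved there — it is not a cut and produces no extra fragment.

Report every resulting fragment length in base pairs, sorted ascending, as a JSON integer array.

Site scan:
  LmaII ACGG/2: at [14, 32, 58, 70, 130] ⇒ [16, 34, 60, 72, 132]
  ZebII ACAT/1: at [45, 112, 125, 137, 154] ⇒ [46, 113, 126, 138, 155]
  XjeIV AGAGATGC/2: at [21, 77] ⇒ [23, 79]
  MvoVI TCAGCTGC/4: at [0, 50, 93, 103, 140] ⇒ [4, 54, 97, 107, 144]
  FykIII AACGGTAC/6: at [31, 69, 129] ⇒ [37, 75, 135]

Pooled cuts: [4, 16, 23, 34, 37, 46, 54, 60, 72, 75, 79, 97, 107, 113, 126, 132, 135, 138, 144, 155]

Fragments:
  [0,4): 4 bp
  [4,16): 12 bp
  [16,23): 7 bp
  [23,34): 11 bp
  [34,37): 3 bp
  [37,46): 9 bp
  [46,54): 8 bp
  [54,60): 6 bp
  [60,72): 12 bp
  [72,75): 3 bp
  [75,79): 4 bp
  [79,97): 18 bp
  [97,107): 10 bp
  [107,113): 6 bp
  [113,126): 13 bp
  [126,132): 6 bp
  [132,135): 3 bp
  [135,138): 3 bp
  [138,144): 6 bp
  [144,155): 11 bp
  [155,161): 6 bp

[3,3,3,3,4,4,6,6,6,6,6,7,8,9,10,11,11,12,12,13,18]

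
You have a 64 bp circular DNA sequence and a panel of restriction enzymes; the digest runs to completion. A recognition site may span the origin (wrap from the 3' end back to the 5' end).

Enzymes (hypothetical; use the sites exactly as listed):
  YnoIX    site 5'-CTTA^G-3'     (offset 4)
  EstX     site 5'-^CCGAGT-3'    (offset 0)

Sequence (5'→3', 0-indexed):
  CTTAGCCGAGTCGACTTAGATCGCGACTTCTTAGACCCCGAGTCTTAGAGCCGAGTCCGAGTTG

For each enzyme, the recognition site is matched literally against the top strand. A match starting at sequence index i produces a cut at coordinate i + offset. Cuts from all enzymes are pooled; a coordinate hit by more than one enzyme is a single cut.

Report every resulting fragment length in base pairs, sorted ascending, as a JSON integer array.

Scan for sites:
  YnoIX CTTAG/4: at [0, 14, 29, 43] ⇒ [4, 18, 33, 47]
  EstX CCGAGT/0: at [5, 37, 50, 56] ⇒ [5, 37, 50, 56]

Pooled cuts: [4, 5, 18, 33, 37, 47, 50, 56]

Fragments:
  4→5: 1 bp
  5→18: 13 bp
  18→33: 15 bp
  33→37: 4 bp
  37→47: 10 bp
  47→50: 3 bp
  50→56: 6 bp
  56→4 (wrap): 64-56+4 = 12 bp

[1,3,4,6,10,12,13,15]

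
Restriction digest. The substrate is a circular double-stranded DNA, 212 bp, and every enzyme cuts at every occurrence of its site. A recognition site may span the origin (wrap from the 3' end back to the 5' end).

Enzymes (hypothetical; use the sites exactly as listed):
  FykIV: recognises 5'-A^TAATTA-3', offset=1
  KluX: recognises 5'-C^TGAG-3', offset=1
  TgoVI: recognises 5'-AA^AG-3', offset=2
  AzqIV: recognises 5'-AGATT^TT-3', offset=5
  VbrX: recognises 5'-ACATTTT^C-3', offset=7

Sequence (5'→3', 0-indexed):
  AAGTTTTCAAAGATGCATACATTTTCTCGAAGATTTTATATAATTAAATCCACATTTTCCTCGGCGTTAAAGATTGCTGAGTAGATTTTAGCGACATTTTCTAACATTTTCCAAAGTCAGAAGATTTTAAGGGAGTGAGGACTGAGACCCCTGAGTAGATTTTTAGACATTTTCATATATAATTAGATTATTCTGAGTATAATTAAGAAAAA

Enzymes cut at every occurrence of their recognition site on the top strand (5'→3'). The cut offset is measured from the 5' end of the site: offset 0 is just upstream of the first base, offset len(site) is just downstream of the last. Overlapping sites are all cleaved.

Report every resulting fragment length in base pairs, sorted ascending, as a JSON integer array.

[4,5,6,6,7,9,9,10,10,10,10,12,12,12,13,14,14,15,16,18]

Scan for sites:
  FykIV ATAATTA/1: at [39, 178, 198] ⇒ [40, 179, 199]
  KluX CTGAG/1: at [76, 141, 150, 192] ⇒ [77, 142, 151, 193]
  TgoVI AAAG/2: at [8, 68, 112, 211] ⇒ [1, 10, 70, 114]
  AzqIV AGATTTT/5: at [30, 82, 121, 156] ⇒ [35, 87, 126, 161]
  VbrX ACATTTTC/7: at [18, 51, 93, 103, 166] ⇒ [25, 58, 100, 110, 173]

Pooled cuts: [1, 10, 25, 35, 40, 58, 70, 77, 87, 100, 110, 114, 126, 142, 151, 161, 173, 179, 193, 199]

Fragments:
  1→10: 9 bp
  10→25: 15 bp
  25→35: 10 bp
  35→40: 5 bp
  40→58: 18 bp
  58→70: 12 bp
  70→77: 7 bp
  77→87: 10 bp
  87→100: 13 bp
  100→110: 10 bp
  110→114: 4 bp
  114→126: 12 bp
  126→142: 16 bp
  142→151: 9 bp
  151→161: 10 bp
  161→173: 12 bp
  173→179: 6 bp
  179→193: 14 bp
  193→199: 6 bp
  199→1 (wrap): 212-199+1 = 14 bp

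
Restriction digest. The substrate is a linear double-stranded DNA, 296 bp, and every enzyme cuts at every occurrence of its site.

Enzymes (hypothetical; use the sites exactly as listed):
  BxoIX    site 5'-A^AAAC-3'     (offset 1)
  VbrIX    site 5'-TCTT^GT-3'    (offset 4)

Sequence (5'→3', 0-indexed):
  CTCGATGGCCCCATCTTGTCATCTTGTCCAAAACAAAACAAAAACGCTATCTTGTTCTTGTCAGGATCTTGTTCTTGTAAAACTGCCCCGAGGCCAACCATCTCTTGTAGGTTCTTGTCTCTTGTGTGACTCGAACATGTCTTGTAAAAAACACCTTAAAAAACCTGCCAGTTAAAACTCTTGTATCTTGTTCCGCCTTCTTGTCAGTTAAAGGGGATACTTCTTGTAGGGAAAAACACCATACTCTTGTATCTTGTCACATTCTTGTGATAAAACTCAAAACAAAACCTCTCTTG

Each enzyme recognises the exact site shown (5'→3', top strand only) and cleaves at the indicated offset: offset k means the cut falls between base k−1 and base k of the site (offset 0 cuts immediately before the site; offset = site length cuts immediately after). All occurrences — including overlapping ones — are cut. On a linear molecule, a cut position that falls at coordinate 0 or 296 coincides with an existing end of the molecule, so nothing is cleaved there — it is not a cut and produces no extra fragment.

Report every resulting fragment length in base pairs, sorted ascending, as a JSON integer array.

[3,5,5,5,5,6,6,6,6,7,7,7,7,8,8,8,10,11,11,12,12,12,13,14,15,17,20,23,27]

Scan for sites:
  BxoIX (AAAAC, off=1): starts [29, 34, 40, 78, 147, 159, 173, 232, 271, 278, 283] → cuts [30, 35, 41, 79, 148, 160, 174, 233, 272, 279, 284]
  VbrIX (TCTTGT, off=4): starts [13, 21, 49, 55, 66, 72, 102, 112, 119, 139, 178, 185, 198, 221, 244, 251, 262] → cuts [17, 25, 53, 59, 70, 76, 106, 116, 123, 143, 182, 189, 202, 225, 248, 255, 266]

Pooled cuts: [17, 25, 30, 35, 41, 53, 59, 70, 76, 79, 106, 116, 123, 143, 148, 160, 174, 182, 189, 202, 225, 233, 248, 255, 266, 272, 279, 284]

Fragment lengths:
  [0,17): 17 bp
  [17,25): 8 bp
  [25,30): 5 bp
  [30,35): 5 bp
  [35,41): 6 bp
  [41,53): 12 bp
  [53,59): 6 bp
  [59,70): 11 bp
  [70,76): 6 bp
  [76,79): 3 bp
  [79,106): 27 bp
  [106,116): 10 bp
  [116,123): 7 bp
  [123,143): 20 bp
  [143,148): 5 bp
  [148,160): 12 bp
  [160,174): 14 bp
  [174,182): 8 bp
  [182,189): 7 bp
  [189,202): 13 bp
  [202,225): 23 bp
  [225,233): 8 bp
  [233,248): 15 bp
  [248,255): 7 bp
  [255,266): 11 bp
  [266,272): 6 bp
  [272,279): 7 bp
  [279,284): 5 bp
  [284,296): 12 bp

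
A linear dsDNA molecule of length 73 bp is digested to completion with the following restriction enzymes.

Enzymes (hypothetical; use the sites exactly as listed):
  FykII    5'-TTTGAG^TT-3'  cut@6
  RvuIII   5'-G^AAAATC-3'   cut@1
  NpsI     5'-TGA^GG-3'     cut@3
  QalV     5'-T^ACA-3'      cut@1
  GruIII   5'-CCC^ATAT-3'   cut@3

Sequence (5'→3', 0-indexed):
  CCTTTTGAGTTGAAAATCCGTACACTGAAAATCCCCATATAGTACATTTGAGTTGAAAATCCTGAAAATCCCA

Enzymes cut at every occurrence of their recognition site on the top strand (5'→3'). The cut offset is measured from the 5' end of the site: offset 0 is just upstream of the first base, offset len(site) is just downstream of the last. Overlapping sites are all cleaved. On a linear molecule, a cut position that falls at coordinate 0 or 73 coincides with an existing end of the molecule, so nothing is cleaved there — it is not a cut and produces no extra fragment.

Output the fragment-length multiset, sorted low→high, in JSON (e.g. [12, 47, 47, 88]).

[3,3,6,7,9,9,9,9,9,9]

Per-enzyme occurrences:
  FykII (TTTGAGTT, off=6): starts [3, 46] → cuts [9, 52]
  RvuIII (GAAAATC, off=1): starts [11, 26, 54, 63] → cuts [12, 27, 55, 64]
  NpsI (TGAGG, off=3): no sites
  QalV (TACA, off=1): starts [20, 42] → cuts [21, 43]
  GruIII (CCCATAT, off=3): starts [33] → cuts [36]

All cut coordinates (distinct, sorted): [9, 12, 21, 27, 36, 43, 52, 55, 64]

Fragment lengths:
  [0,9): 9 bp
  [9,12): 3 bp
  [12,21): 9 bp
  [21,27): 6 bp
  [27,36): 9 bp
  [36,43): 7 bp
  [43,52): 9 bp
  [52,55): 3 bp
  [55,64): 9 bp
  [64,73): 9 bp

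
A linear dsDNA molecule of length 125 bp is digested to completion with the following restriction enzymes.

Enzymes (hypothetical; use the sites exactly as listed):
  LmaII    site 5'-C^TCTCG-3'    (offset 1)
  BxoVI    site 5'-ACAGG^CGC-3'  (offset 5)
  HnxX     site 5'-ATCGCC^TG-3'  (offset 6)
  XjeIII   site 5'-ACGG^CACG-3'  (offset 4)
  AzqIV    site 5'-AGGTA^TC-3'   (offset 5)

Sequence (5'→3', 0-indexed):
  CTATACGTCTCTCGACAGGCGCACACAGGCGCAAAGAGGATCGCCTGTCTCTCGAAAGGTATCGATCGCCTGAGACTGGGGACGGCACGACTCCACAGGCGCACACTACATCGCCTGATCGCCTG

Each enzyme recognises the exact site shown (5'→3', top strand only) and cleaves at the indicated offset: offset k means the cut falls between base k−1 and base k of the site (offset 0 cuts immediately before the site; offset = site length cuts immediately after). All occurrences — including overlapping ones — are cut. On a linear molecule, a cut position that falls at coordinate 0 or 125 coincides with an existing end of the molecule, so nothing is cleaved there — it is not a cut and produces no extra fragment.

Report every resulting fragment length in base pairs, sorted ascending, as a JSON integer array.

Site scan:
  LmaII CTCTCG/1: at [8, 48] ⇒ [9, 49]
  BxoVI ACAGGCGC/5: at [14, 24, 94] ⇒ [19, 29, 99]
  HnxX ATCGCCTG/6: at [39, 64, 109, 117] ⇒ [45, 70, 115, 123]
  XjeIII ACGGCACG/4: at [81] ⇒ [85]
  AzqIV AGGTATC/5: at [56] ⇒ [61]

All cut coordinates (distinct, sorted): [9, 19, 29, 45, 49, 61, 70, 85, 99, 115, 123]

Fragment lengths:
  [0,9): 9 bp
  [9,19): 10 bp
  [19,29): 10 bp
  [29,45): 16 bp
  [45,49): 4 bp
  [49,61): 12 bp
  [61,70): 9 bp
  [70,85): 15 bp
  [85,99): 14 bp
  [99,115): 16 bp
  [115,123): 8 bp
  [123,125): 2 bp

[2,4,8,9,9,10,10,12,14,15,16,16]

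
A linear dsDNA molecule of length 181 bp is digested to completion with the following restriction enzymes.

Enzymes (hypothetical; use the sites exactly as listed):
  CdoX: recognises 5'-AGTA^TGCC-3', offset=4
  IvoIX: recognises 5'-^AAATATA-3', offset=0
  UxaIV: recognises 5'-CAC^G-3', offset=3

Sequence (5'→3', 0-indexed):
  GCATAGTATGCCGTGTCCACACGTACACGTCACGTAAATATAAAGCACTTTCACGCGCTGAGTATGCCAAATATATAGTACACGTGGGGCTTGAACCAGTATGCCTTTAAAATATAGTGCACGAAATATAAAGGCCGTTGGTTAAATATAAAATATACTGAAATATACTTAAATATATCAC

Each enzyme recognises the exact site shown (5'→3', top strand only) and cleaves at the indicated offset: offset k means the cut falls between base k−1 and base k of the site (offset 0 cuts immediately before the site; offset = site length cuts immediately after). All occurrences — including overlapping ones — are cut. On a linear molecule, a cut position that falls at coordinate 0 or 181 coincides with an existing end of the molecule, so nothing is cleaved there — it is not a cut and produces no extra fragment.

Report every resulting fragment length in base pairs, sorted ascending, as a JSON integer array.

Site scan:
  CdoX (AGTATGCC, off=4): starts [4, 60, 97] → cuts [8, 64, 101]
  IvoIX (AAATATA, off=0): starts [35, 68, 109, 123, 143, 150, 160, 170] → cuts [35, 68, 109, 123, 143, 150, 160, 170]
  UxaIV (CACG, off=3): starts [19, 25, 30, 51, 80, 119] → cuts [22, 28, 33, 54, 83, 122]

Pooled cuts: [8, 22, 28, 33, 35, 54, 64, 68, 83, 101, 109, 122, 123, 143, 150, 160, 170]

Fragment lengths:
  [0,8): 8 bp
  [8,22): 14 bp
  [22,28): 6 bp
  [28,33): 5 bp
  [33,35): 2 bp
  [35,54): 19 bp
  [54,64): 10 bp
  [64,68): 4 bp
  [68,83): 15 bp
  [83,101): 18 bp
  [101,109): 8 bp
  [109,122): 13 bp
  [122,123): 1 bp
  [123,143): 20 bp
  [143,150): 7 bp
  [150,160): 10 bp
  [160,170): 10 bp
  [170,181): 11 bp

[1,2,4,5,6,7,8,8,10,10,10,11,13,14,15,18,19,20]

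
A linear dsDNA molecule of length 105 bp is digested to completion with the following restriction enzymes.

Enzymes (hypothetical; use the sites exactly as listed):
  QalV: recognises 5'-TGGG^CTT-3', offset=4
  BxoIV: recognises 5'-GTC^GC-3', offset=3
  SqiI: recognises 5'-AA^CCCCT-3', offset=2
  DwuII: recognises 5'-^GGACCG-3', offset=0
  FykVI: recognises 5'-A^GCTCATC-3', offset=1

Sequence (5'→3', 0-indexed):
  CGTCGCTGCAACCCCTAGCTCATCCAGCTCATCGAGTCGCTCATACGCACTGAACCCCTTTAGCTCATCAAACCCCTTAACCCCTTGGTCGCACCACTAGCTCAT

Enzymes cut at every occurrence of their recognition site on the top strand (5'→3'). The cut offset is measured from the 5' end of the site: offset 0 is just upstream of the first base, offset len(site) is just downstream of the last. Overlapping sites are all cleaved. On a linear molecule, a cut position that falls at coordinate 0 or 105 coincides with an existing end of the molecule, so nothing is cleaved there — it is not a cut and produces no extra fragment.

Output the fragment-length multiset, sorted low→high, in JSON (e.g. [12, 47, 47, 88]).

[4,6,7,8,8,9,10,10,12,15,16]

Scan for sites:
  QalV (TGGGCTT, off=4): no sites
  BxoIV GTCGC/3: at [1, 35, 87] ⇒ [4, 38, 90]
  SqiI AACCCCT/2: at [9, 52, 70, 78] ⇒ [11, 54, 72, 80]
  DwuII (GGACCG, off=0): no sites
  FykVI AGCTCATC/1: at [16, 25, 61] ⇒ [17, 26, 62]

All cut coordinates (distinct, sorted): [4, 11, 17, 26, 38, 54, 62, 72, 80, 90]

Fragment lengths:
  [0,4): 4 bp
  [4,11): 7 bp
  [11,17): 6 bp
  [17,26): 9 bp
  [26,38): 12 bp
  [38,54): 16 bp
  [54,62): 8 bp
  [62,72): 10 bp
  [72,80): 8 bp
  [80,90): 10 bp
  [90,105): 15 bp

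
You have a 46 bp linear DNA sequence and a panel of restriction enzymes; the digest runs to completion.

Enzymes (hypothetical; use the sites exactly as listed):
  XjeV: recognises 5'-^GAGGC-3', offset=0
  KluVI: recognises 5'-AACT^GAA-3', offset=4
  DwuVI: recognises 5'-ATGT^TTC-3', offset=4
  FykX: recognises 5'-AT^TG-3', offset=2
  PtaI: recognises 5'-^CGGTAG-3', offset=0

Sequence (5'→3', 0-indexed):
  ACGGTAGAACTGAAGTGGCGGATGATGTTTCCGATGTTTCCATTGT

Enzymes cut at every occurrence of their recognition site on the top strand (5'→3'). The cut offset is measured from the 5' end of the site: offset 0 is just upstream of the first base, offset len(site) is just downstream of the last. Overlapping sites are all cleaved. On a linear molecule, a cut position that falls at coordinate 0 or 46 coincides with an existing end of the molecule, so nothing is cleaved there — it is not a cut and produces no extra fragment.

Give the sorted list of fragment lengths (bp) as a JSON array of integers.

[1,3,6,9,10,17]

Scan for sites:
  XjeV (GAGGC, off=0): no sites
  KluVI (AACTGAA, off=4): starts [7] → cuts [11]
  DwuVI (ATGTTTC, off=4): starts [24, 33] → cuts [28, 37]
  FykX (ATTG, off=2): starts [41] → cuts [43]
  PtaI (CGGTAG, off=0): starts [1] → cuts [1]

All cut coordinates (distinct, sorted): [1, 11, 28, 37, 43]

Fragment lengths:
  [0,1): 1 bp
  [1,11): 10 bp
  [11,28): 17 bp
  [28,37): 9 bp
  [37,43): 6 bp
  [43,46): 3 bp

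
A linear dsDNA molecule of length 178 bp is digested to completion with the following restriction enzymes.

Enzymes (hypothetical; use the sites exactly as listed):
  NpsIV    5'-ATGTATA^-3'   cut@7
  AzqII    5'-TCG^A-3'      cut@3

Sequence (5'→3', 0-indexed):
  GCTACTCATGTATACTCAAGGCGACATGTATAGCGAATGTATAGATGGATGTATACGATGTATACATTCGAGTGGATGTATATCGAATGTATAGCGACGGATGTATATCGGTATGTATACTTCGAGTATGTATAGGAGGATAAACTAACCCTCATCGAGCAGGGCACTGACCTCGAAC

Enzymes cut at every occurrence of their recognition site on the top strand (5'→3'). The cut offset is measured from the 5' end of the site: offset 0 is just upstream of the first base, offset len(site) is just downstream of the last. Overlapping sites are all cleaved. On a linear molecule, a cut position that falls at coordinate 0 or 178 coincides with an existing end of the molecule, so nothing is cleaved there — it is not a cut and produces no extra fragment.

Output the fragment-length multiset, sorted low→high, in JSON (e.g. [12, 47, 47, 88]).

[3,3,5,6,8,9,10,11,12,12,12,14,14,18,18,23]

Site scan:
  NpsIV (ATGTATA, off=7): starts [7, 25, 36, 48, 57, 75, 86, 100, 112, 127] → cuts [14, 32, 43, 55, 64, 82, 93, 107, 119, 134]
  AzqII (TCGA, off=3): starts [67, 82, 121, 154, 172] → cuts [70, 85, 124, 157, 175]

Pooled cuts: [14, 32, 43, 55, 64, 70, 82, 85, 93, 107, 119, 124, 134, 157, 175]

Fragments:
  [0,14): 14 bp
  [14,32): 18 bp
  [32,43): 11 bp
  [43,55): 12 bp
  [55,64): 9 bp
  [64,70): 6 bp
  [70,82): 12 bp
  [82,85): 3 bp
  [85,93): 8 bp
  [93,107): 14 bp
  [107,119): 12 bp
  [119,124): 5 bp
  [124,134): 10 bp
  [134,157): 23 bp
  [157,175): 18 bp
  [175,178): 3 bp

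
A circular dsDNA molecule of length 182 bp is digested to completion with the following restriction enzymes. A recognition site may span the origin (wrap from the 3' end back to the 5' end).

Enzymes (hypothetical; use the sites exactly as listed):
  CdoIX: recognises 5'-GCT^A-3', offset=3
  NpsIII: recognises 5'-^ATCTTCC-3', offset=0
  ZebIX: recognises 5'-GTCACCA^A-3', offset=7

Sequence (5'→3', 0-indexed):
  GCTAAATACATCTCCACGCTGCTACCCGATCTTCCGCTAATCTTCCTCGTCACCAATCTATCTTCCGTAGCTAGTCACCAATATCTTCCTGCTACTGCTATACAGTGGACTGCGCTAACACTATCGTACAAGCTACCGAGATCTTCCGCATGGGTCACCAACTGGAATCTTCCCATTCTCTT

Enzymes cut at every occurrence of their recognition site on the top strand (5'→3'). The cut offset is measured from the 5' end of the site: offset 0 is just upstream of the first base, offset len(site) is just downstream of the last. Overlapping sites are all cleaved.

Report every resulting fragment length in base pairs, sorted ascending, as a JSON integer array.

Site scan:
  CdoIX GCTA/3: at [0, 20, 35, 69, 90, 96, 113, 131] ⇒ [3, 23, 38, 72, 93, 99, 116, 134]
  NpsIII ATCTTCC/0: at [28, 39, 59, 82, 140, 166] ⇒ [28, 39, 59, 82, 140, 166]
  ZebIX GTCACCAA/7: at [48, 73, 153] ⇒ [55, 80, 160]

All cut coordinates (distinct, sorted): [3, 23, 28, 38, 39, 55, 59, 72, 80, 82, 93, 99, 116, 134, 140, 160, 166]

Fragments:
  3→23: 20 bp
  23→28: 5 bp
  28→38: 10 bp
  38→39: 1 bp
  39→55: 16 bp
  55→59: 4 bp
  59→72: 13 bp
  72→80: 8 bp
  80→82: 2 bp
  82→93: 11 bp
  93→99: 6 bp
  99→116: 17 bp
  116→134: 18 bp
  134→140: 6 bp
  140→160: 20 bp
  160→166: 6 bp
  166→3 (wrap): 182-166+3 = 19 bp

[1,2,4,5,6,6,6,8,10,11,13,16,17,18,19,20,20]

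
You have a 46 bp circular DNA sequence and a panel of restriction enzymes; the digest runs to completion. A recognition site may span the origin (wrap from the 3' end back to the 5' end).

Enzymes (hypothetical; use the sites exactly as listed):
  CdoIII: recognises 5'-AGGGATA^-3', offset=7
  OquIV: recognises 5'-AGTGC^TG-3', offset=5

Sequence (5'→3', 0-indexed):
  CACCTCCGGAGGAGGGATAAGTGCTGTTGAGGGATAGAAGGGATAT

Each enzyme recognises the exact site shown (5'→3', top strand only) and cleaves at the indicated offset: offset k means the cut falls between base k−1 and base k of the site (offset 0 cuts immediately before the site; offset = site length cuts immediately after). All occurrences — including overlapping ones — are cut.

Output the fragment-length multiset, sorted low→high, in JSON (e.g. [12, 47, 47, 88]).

[5,9,12,20]

Per-enzyme occurrences:
  CdoIII AGGGATA/7: at [12, 29, 38] ⇒ [19, 36, 45]
  OquIV AGTGCTG/5: at [19] ⇒ [24]

All cut coordinates (distinct, sorted): [19, 24, 36, 45]

Fragment lengths:
  19→24: 5 bp
  24→36: 12 bp
  36→45: 9 bp
  45→19 (wrap): 46-45+19 = 20 bp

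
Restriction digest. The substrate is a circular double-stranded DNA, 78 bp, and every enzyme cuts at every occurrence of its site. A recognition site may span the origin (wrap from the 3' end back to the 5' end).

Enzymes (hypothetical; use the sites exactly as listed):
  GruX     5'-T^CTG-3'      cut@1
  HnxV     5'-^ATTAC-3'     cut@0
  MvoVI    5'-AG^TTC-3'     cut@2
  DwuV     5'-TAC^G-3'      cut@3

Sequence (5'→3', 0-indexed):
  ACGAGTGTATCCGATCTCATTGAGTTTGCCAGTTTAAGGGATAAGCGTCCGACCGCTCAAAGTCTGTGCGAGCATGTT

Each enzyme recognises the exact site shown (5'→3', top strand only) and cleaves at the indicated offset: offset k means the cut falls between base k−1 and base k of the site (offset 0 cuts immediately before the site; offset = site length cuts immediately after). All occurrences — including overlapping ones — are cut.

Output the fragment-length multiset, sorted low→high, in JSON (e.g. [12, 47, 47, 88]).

Scan for sites:
  GruX TCTG/1: at [62] ⇒ [63]
  HnxV (ATTAC, off=0): no sites
  MvoVI (AGTTC, off=2): no sites
  DwuV TACG/3: at [77] ⇒ [2]

All cut coordinates (distinct, sorted): [2, 63]

Fragment lengths:
  2→63: 61 bp
  63→2 (wrap): 78-63+2 = 17 bp

[17,61]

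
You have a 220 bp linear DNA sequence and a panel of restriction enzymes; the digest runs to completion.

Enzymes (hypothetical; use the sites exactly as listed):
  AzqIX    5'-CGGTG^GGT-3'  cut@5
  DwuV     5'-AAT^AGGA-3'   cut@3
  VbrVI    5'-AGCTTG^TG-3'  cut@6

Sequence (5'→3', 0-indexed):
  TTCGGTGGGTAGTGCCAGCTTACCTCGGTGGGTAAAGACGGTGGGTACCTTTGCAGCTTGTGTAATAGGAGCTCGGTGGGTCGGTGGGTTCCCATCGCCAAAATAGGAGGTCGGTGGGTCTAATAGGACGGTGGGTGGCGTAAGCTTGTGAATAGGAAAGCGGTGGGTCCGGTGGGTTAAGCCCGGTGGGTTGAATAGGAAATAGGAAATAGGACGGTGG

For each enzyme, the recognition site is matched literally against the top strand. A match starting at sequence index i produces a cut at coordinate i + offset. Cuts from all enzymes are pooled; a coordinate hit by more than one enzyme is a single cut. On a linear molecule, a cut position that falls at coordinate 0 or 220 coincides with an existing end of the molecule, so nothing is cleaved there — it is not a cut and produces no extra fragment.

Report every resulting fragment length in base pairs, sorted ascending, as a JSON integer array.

[5,6,7,7,7,8,8,8,9,9,10,12,12,12,13,14,15,17,18,23]

Scan for sites:
  AzqIX CGGTGGGT/5: at [2, 25, 38, 73, 81, 111, 128, 160, 169, 183] ⇒ [7, 30, 43, 78, 86, 116, 133, 165, 174, 188]
  DwuV AATAGGA/3: at [63, 101, 121, 150, 193, 200, 207] ⇒ [66, 104, 124, 153, 196, 203, 210]
  VbrVI AGCTTGTG/6: at [54, 142] ⇒ [60, 148]

All cut coordinates (distinct, sorted): [7, 30, 43, 60, 66, 78, 86, 104, 116, 124, 133, 148, 153, 165, 174, 188, 196, 203, 210]

Fragments:
  [0,7): 7 bp
  [7,30): 23 bp
  [30,43): 13 bp
  [43,60): 17 bp
  [60,66): 6 bp
  [66,78): 12 bp
  [78,86): 8 bp
  [86,104): 18 bp
  [104,116): 12 bp
  [116,124): 8 bp
  [124,133): 9 bp
  [133,148): 15 bp
  [148,153): 5 bp
  [153,165): 12 bp
  [165,174): 9 bp
  [174,188): 14 bp
  [188,196): 8 bp
  [196,203): 7 bp
  [203,210): 7 bp
  [210,220): 10 bp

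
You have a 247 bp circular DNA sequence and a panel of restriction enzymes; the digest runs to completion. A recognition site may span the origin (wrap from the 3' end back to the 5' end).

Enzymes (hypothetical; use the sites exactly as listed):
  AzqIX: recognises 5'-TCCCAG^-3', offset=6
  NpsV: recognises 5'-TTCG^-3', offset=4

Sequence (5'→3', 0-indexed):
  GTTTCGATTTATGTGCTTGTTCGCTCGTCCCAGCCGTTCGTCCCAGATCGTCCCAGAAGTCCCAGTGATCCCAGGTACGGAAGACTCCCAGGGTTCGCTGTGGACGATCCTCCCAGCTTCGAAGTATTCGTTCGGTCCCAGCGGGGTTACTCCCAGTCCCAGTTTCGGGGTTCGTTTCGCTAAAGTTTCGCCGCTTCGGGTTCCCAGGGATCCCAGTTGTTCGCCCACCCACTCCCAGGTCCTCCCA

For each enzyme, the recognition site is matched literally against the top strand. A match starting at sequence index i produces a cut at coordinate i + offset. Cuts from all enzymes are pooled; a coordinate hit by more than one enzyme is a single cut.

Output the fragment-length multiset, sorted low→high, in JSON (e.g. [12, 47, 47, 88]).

[4,5,5,5,5,6,6,6,7,7,7,7,8,9,9,9,9,9,10,10,10,11,15,15,17,17,19]

Site scan:
  AzqIX TCCCAG/6: at [27, 40, 50, 59, 68, 85, 110, 135, 150, 156, 201, 210, 232, 242] ⇒ [1, 33, 46, 56, 65, 74, 91, 116, 141, 156, 162, 207, 216, 238]
  NpsV TTCG/4: at [2, 19, 36, 93, 117, 126, 130, 163, 170, 175, 186, 194, 219] ⇒ [6, 23, 40, 97, 121, 130, 134, 167, 174, 179, 190, 198, 223]

Pooled cuts: [1, 6, 23, 33, 40, 46, 56, 65, 74, 91, 97, 116, 121, 130, 134, 141, 156, 162, 167, 174, 179, 190, 198, 207, 216, 223, 238]

Fragments:
  1→6: 5 bp
  6→23: 17 bp
  23→33: 10 bp
  33→40: 7 bp
  40→46: 6 bp
  46→56: 10 bp
  56→65: 9 bp
  65→74: 9 bp
  74→91: 17 bp
  91→97: 6 bp
  97→116: 19 bp
  116→121: 5 bp
  121→130: 9 bp
  130→134: 4 bp
  134→141: 7 bp
  141→156: 15 bp
  156→162: 6 bp
  162→167: 5 bp
  167→174: 7 bp
  174→179: 5 bp
  179→190: 11 bp
  190→198: 8 bp
  198→207: 9 bp
  207→216: 9 bp
  216→223: 7 bp
  223→238: 15 bp
  238→1 (wrap): 247-238+1 = 10 bp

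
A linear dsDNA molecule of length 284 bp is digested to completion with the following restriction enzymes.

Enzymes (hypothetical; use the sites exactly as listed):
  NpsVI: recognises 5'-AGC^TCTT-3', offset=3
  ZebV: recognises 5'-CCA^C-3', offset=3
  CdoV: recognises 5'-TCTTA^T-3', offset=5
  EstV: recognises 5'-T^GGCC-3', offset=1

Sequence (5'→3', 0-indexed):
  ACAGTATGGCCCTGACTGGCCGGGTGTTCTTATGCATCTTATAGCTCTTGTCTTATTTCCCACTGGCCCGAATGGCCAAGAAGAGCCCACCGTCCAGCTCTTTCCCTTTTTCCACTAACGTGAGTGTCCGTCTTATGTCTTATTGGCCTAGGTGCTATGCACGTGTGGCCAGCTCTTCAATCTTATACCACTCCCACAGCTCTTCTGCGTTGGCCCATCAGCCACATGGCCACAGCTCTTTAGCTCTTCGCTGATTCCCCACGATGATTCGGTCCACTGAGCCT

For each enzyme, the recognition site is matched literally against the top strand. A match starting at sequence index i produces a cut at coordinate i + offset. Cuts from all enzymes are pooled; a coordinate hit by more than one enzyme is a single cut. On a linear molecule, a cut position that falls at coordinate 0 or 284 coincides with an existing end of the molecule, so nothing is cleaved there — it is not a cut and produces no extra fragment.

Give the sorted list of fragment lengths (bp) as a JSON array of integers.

[2,2,3,4,4,4,5,5,6,7,7,7,7,8,8,9,9,9,10,10,11,12,13,15,15,16,16,17,21,22]

Site scan:
  NpsVI (AGCTCTT, off=3): starts [42, 95, 170, 197, 233, 241] → cuts [45, 98, 173, 200, 236, 244]
  ZebV (CCAC, off=3): starts [59, 86, 111, 187, 193, 221, 229, 258, 273] → cuts [62, 89, 114, 190, 196, 224, 232, 261, 276]
  CdoV (TCTTAT, off=5): starts [27, 36, 50, 130, 137, 180] → cuts [32, 41, 55, 135, 142, 185]
  EstV (TGGCC, off=1): starts [6, 16, 63, 72, 143, 165, 210, 226] → cuts [7, 17, 64, 73, 144, 166, 211, 227]

Pooled cuts: [7, 17, 32, 41, 45, 55, 62, 64, 73, 89, 98, 114, 135, 142, 144, 166, 173, 185, 190, 196, 200, 211, 224, 227, 232, 236, 244, 261, 276]

Fragments:
  [0,7): 7 bp
  [7,17): 10 bp
  [17,32): 15 bp
  [32,41): 9 bp
  [41,45): 4 bp
  [45,55): 10 bp
  [55,62): 7 bp
  [62,64): 2 bp
  [64,73): 9 bp
  [73,89): 16 bp
  [89,98): 9 bp
  [98,114): 16 bp
  [114,135): 21 bp
  [135,142): 7 bp
  [142,144): 2 bp
  [144,166): 22 bp
  [166,173): 7 bp
  [173,185): 12 bp
  [185,190): 5 bp
  [190,196): 6 bp
  [196,200): 4 bp
  [200,211): 11 bp
  [211,224): 13 bp
  [224,227): 3 bp
  [227,232): 5 bp
  [232,236): 4 bp
  [236,244): 8 bp
  [244,261): 17 bp
  [261,276): 15 bp
  [276,284): 8 bp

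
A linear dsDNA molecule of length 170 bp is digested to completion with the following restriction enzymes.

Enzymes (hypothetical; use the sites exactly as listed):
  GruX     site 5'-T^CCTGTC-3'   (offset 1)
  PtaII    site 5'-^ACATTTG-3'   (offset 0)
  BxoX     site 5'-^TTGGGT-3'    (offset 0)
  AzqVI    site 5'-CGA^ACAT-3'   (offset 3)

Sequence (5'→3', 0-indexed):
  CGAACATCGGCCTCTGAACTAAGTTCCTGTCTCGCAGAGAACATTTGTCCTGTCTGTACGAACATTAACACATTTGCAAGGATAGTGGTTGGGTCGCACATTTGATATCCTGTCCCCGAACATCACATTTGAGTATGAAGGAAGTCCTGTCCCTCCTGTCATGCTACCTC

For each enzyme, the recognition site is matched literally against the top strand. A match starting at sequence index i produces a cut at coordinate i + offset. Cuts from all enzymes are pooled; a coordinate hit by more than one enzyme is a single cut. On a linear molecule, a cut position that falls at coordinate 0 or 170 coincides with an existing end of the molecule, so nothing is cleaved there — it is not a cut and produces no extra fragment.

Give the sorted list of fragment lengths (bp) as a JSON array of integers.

[3,5,8,8,9,9,11,11,13,15,16,19,21,22]

Per-enzyme occurrences:
  GruX TCCTGTC/1: at [24, 47, 107, 144, 153] ⇒ [25, 48, 108, 145, 154]
  PtaII ACATTTG/0: at [40, 69, 97, 124] ⇒ [40, 69, 97, 124]
  BxoX TTGGGT/0: at [88] ⇒ [88]
  AzqVI CGAACAT/3: at [0, 58, 116] ⇒ [3, 61, 119]

Pooled cuts: [3, 25, 40, 48, 61, 69, 88, 97, 108, 119, 124, 145, 154]

Fragment lengths:
  [0,3): 3 bp
  [3,25): 22 bp
  [25,40): 15 bp
  [40,48): 8 bp
  [48,61): 13 bp
  [61,69): 8 bp
  [69,88): 19 bp
  [88,97): 9 bp
  [97,108): 11 bp
  [108,119): 11 bp
  [119,124): 5 bp
  [124,145): 21 bp
  [145,154): 9 bp
  [154,170): 16 bp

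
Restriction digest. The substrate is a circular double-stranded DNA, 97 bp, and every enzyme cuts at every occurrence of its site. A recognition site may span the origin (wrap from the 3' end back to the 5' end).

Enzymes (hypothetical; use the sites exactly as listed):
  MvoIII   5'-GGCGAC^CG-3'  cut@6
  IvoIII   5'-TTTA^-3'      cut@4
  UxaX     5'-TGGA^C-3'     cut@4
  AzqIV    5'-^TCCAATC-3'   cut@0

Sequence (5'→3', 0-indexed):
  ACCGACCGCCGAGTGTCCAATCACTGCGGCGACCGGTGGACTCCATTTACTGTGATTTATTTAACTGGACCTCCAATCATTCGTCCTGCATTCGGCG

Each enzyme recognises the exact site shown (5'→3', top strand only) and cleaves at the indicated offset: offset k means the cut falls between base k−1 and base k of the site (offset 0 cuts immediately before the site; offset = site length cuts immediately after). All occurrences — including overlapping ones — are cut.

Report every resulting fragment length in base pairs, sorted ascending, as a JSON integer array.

Site scan:
  MvoIII (GGCGACCG, off=6): starts [27, 93] → cuts [2, 33]
  IvoIII (TTTA, off=4): starts [45, 55, 59] → cuts [49, 59, 63]
  UxaX (TGGAC, off=4): starts [36, 65] → cuts [40, 69]
  AzqIV (TCCAATC, off=0): starts [15, 71] → cuts [15, 71]

All cut coordinates (distinct, sorted): [2, 15, 33, 40, 49, 59, 63, 69, 71]

Fragments:
  2→15: 13 bp
  15→33: 18 bp
  33→40: 7 bp
  40→49: 9 bp
  49→59: 10 bp
  59→63: 4 bp
  63→69: 6 bp
  69→71: 2 bp
  71→2 (wrap): 97-71+2 = 28 bp

[2,4,6,7,9,10,13,18,28]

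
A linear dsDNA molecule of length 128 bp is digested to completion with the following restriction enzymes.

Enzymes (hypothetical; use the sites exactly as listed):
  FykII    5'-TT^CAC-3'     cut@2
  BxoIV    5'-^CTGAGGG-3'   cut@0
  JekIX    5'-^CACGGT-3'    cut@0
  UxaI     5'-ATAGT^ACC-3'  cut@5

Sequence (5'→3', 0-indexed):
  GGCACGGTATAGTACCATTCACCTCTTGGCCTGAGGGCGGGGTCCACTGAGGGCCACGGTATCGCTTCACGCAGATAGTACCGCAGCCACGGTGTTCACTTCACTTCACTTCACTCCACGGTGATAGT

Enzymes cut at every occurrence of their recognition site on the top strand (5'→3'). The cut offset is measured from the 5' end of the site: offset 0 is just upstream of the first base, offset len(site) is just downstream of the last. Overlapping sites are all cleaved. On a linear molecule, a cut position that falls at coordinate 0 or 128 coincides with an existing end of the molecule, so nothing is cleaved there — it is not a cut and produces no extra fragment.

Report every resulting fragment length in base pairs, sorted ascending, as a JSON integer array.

[2,5,5,5,5,6,8,8,9,11,11,12,12,13,16]

Site scan:
  FykII TTCAC/2: at [17, 65, 94, 99, 104, 109] ⇒ [19, 67, 96, 101, 106, 111]
  BxoIV CTGAGGG/0: at [30, 46] ⇒ [30, 46]
  JekIX CACGGT/0: at [2, 54, 87, 116] ⇒ [2, 54, 87, 116]
  UxaI ATAGTACC/5: at [8, 74] ⇒ [13, 79]

All cut coordinates (distinct, sorted): [2, 13, 19, 30, 46, 54, 67, 79, 87, 96, 101, 106, 111, 116]

Fragment lengths:
  [0,2): 2 bp
  [2,13): 11 bp
  [13,19): 6 bp
  [19,30): 11 bp
  [30,46): 16 bp
  [46,54): 8 bp
  [54,67): 13 bp
  [67,79): 12 bp
  [79,87): 8 bp
  [87,96): 9 bp
  [96,101): 5 bp
  [101,106): 5 bp
  [106,111): 5 bp
  [111,116): 5 bp
  [116,128): 12 bp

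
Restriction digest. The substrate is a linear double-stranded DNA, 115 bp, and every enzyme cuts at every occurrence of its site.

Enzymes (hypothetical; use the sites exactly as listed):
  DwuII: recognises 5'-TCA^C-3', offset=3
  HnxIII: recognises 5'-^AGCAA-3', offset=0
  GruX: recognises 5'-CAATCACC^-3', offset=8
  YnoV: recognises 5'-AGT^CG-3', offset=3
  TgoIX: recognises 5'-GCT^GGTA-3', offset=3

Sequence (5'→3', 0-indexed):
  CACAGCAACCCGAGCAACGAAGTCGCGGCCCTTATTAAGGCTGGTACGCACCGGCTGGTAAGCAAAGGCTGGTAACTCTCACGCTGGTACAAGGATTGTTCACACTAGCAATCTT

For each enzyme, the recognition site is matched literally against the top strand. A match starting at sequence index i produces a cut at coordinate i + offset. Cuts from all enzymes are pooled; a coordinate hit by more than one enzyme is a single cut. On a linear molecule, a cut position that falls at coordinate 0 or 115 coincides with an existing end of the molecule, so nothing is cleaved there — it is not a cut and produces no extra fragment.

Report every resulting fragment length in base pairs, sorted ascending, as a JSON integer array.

Scan for sites:
  DwuII (TCAC, off=3): starts [78, 99] → cuts [81, 102]
  HnxIII (AGCAA, off=0): starts [3, 12, 60, 106] → cuts [3, 12, 60, 106]
  GruX (CAATCACC, off=8): no sites
  YnoV (AGTCG, off=3): starts [20] → cuts [23]
  TgoIX (GCTGGTA, off=3): starts [39, 53, 67, 82] → cuts [42, 56, 70, 85]

All cut coordinates (distinct, sorted): [3, 12, 23, 42, 56, 60, 70, 81, 85, 102, 106]

Fragments:
  [0,3): 3 bp
  [3,12): 9 bp
  [12,23): 11 bp
  [23,42): 19 bp
  [42,56): 14 bp
  [56,60): 4 bp
  [60,70): 10 bp
  [70,81): 11 bp
  [81,85): 4 bp
  [85,102): 17 bp
  [102,106): 4 bp
  [106,115): 9 bp

[3,4,4,4,9,9,10,11,11,14,17,19]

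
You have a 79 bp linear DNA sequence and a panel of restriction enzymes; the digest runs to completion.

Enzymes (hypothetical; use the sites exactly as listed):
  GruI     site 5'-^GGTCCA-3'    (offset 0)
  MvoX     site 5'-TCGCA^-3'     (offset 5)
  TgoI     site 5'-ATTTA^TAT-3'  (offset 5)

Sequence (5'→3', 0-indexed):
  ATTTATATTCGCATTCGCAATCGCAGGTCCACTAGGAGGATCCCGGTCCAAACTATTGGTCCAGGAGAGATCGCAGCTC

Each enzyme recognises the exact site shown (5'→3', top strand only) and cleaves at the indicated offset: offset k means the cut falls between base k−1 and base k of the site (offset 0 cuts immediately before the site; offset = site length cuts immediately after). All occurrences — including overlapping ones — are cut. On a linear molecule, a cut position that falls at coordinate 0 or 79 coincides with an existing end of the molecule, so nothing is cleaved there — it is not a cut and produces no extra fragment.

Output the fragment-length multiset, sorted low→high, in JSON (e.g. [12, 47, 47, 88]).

[4,5,6,6,8,13,18,19]

Scan for sites:
  GruI (GGTCCA, off=0): starts [25, 44, 57] → cuts [25, 44, 57]
  MvoX (TCGCA, off=5): starts [8, 14, 20, 70] → cuts [13, 19, 25, 75]
  TgoI (ATTTATAT, off=5): starts [0] → cuts [5]

Pooled cuts: [5, 13, 19, 25, 44, 57, 75]

Fragment lengths:
  [0,5): 5 bp
  [5,13): 8 bp
  [13,19): 6 bp
  [19,25): 6 bp
  [25,44): 19 bp
  [44,57): 13 bp
  [57,75): 18 bp
  [75,79): 4 bp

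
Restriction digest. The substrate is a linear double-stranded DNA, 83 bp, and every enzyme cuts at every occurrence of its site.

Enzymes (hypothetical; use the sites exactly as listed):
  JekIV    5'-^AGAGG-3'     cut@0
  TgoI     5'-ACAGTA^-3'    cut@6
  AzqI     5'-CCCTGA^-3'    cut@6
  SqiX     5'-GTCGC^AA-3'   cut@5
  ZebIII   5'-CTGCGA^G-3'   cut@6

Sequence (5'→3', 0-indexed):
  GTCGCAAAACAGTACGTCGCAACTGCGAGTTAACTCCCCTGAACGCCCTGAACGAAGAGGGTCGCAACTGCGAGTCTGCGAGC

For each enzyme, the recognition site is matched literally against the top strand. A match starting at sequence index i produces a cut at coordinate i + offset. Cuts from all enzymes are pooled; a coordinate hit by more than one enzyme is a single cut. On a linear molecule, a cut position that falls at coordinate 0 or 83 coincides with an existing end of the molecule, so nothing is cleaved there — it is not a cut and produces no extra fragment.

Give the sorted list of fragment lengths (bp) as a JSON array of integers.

[2,4,5,6,8,8,8,9,9,10,14]

Per-enzyme occurrences:
  JekIV (AGAGG, off=0): starts [55] → cuts [55]
  TgoI (ACAGTA, off=6): starts [8] → cuts [14]
  AzqI (CCCTGA, off=6): starts [36, 45] → cuts [42, 51]
  SqiX (GTCGCAA, off=5): starts [0, 15, 60] → cuts [5, 20, 65]
  ZebIII (CTGCGAG, off=6): starts [22, 67, 75] → cuts [28, 73, 81]

All cut coordinates (distinct, sorted): [5, 14, 20, 28, 42, 51, 55, 65, 73, 81]

Fragment lengths:
  [0,5): 5 bp
  [5,14): 9 bp
  [14,20): 6 bp
  [20,28): 8 bp
  [28,42): 14 bp
  [42,51): 9 bp
  [51,55): 4 bp
  [55,65): 10 bp
  [65,73): 8 bp
  [73,81): 8 bp
  [81,83): 2 bp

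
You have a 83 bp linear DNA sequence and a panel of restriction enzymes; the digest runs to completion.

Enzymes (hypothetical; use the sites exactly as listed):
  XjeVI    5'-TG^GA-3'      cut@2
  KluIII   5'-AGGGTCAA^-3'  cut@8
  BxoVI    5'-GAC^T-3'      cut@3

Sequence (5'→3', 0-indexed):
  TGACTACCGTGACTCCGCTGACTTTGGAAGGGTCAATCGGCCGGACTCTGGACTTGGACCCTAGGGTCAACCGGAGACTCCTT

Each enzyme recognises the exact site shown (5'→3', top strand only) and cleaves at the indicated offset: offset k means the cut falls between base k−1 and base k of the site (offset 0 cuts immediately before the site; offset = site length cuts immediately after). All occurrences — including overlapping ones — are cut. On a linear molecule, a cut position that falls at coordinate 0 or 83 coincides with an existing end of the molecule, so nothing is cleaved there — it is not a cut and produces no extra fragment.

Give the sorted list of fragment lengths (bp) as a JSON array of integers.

[3,3,4,4,4,5,8,9,9,10,10,14]

Site scan:
  XjeVI TGGA/2: at [24, 48, 54] ⇒ [26, 50, 56]
  KluIII AGGGTCAA/8: at [28, 62] ⇒ [36, 70]
  BxoVI GACT/3: at [1, 10, 19, 43, 50, 75] ⇒ [4, 13, 22, 46, 53, 78]

All cut coordinates (distinct, sorted): [4, 13, 22, 26, 36, 46, 50, 53, 56, 70, 78]

Fragments:
  [0,4): 4 bp
  [4,13): 9 bp
  [13,22): 9 bp
  [22,26): 4 bp
  [26,36): 10 bp
  [36,46): 10 bp
  [46,50): 4 bp
  [50,53): 3 bp
  [53,56): 3 bp
  [56,70): 14 bp
  [70,78): 8 bp
  [78,83): 5 bp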